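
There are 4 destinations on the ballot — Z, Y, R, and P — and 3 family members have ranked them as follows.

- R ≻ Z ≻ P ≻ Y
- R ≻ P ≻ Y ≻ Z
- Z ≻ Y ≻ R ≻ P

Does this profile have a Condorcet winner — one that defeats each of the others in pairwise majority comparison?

Yes

Head-to-head results (3 voters total):
Z vs Y: Z wins 2–1.
Z vs R: R wins 2–1.
Z vs P: Z wins 2–1.
Y vs R: R wins 2–1.
Y vs P: P wins 2–1.
R vs P: R wins 3–0.
R beats each rival — Z (2–1), Y (2–1), P (3–0) — so R is the Condorcet winner.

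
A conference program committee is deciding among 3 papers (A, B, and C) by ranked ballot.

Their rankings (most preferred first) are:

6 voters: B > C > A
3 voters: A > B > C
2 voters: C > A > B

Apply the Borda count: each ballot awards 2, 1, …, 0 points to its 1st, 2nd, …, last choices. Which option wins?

Borda scores:
  A: 6·0 + 3·2 + 2·1 = 8
  B: 6·2 + 3·1 + 2·0 = 15
  C: 6·1 + 3·0 + 2·2 = 10
B has the highest total.

B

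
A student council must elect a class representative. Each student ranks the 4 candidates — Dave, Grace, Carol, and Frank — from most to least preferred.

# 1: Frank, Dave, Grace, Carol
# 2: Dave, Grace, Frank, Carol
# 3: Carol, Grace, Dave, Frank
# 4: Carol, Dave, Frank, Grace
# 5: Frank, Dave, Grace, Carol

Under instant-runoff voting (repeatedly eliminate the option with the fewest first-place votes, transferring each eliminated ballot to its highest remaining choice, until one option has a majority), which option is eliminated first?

Round 1: Carol 2, Frank 2, Dave 1, Grace 0. Grace has the fewest and is eliminated.
Round 2: Carol 2, Frank 2, Dave 1. Dave has the fewest and is eliminated.
Round 3: Frank 3, Carol 2. Frank has a majority.

Grace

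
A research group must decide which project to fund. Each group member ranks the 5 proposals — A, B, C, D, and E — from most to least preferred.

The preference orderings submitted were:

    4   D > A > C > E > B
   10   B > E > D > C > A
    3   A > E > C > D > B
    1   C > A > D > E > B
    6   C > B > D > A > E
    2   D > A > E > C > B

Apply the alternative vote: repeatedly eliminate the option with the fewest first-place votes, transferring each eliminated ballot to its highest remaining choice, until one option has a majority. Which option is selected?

C

Round 1: B 10, C 7, D 6, A 3, E 0. E has the fewest and is eliminated.
Round 2: B 10, C 7, D 6, A 3. A has the fewest and is eliminated.
Round 3: B 10, C 10, D 6. D has the fewest and is eliminated.
Round 4: C 16, B 10. C has a majority.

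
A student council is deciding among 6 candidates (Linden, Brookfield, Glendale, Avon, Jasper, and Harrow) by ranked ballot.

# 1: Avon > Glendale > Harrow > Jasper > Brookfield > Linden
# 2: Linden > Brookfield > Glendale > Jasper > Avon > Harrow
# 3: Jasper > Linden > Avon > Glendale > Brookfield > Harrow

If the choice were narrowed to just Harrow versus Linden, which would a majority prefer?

Linden

Ballots ranking Harrow above Linden: 1.
Ballots ranking Linden above Harrow: 2.
Linden wins the head-to-head, 2–1.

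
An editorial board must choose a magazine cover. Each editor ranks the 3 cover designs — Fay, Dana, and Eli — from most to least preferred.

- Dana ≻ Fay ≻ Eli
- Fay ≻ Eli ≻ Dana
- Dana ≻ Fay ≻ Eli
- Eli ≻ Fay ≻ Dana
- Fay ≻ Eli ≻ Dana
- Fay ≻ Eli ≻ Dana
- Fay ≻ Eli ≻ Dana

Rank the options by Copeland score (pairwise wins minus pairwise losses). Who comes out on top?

Fay

Pairwise results:
  Fay vs Dana: Fay wins 5–2.
  Fay vs Eli: Fay wins 6–1.
  Dana vs Eli: Eli wins 5–2.
Copeland scores (wins − losses):
  Fay: 2 − 0 = 2
  Dana: 0 − 2 = -2
  Eli: 1 − 1 = 0
Fay has the best Copeland score.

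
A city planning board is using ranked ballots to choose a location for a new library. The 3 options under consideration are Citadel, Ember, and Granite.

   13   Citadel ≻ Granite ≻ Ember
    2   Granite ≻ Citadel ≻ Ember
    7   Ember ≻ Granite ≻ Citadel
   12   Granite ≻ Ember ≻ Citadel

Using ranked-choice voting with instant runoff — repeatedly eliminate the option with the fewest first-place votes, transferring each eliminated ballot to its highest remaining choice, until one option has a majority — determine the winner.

Round 1: Granite 14, Citadel 13, Ember 7. Ember has the fewest and is eliminated.
Round 2: Granite 21, Citadel 13. Granite has a majority.

Granite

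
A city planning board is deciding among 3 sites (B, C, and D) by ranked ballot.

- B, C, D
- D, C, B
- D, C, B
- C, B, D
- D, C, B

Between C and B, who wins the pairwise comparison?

C

Ballots ranking C above B: 4.
Ballots ranking B above C: 1.
C wins the head-to-head, 4–1.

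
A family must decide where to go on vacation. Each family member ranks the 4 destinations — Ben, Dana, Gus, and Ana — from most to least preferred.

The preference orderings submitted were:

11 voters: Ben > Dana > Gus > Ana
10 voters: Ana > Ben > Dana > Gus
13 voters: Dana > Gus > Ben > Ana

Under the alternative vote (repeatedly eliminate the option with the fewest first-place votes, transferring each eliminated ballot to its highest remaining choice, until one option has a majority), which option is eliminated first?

Round 1: Dana 13, Ben 11, Ana 10, Gus 0. Gus has the fewest and is eliminated.
Round 2: Dana 13, Ben 11, Ana 10. Ana has the fewest and is eliminated.
Round 3: Ben 21, Dana 13. Ben has a majority.

Gus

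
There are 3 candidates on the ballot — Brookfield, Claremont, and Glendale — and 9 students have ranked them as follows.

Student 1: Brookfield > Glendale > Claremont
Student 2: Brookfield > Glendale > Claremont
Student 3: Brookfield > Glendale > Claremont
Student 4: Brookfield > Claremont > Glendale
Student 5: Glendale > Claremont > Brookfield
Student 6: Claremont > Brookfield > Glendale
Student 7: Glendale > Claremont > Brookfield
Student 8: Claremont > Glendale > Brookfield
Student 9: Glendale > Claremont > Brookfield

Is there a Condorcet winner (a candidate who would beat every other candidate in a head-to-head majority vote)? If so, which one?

There is no Condorcet winner

Head-to-head results (9 voters total):
Brookfield vs Claremont: Claremont wins 5–4.
Brookfield vs Glendale: Brookfield wins 5–4.
Claremont vs Glendale: Glendale wins 6–3.
No candidate beats all others: Brookfield beats Glendale beats Claremont beats Brookfield, a majority cycle.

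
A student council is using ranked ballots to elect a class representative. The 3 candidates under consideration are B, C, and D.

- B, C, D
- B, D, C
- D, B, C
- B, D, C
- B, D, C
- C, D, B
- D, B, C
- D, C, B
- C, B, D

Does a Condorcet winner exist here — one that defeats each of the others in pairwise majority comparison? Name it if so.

B

Head-to-head results (9 voters total):
B vs C: B wins 6–3.
B vs D: B wins 5–4.
C vs D: D wins 6–3.
B beats each rival — C (6–3), D (5–4) — so B is the Condorcet winner.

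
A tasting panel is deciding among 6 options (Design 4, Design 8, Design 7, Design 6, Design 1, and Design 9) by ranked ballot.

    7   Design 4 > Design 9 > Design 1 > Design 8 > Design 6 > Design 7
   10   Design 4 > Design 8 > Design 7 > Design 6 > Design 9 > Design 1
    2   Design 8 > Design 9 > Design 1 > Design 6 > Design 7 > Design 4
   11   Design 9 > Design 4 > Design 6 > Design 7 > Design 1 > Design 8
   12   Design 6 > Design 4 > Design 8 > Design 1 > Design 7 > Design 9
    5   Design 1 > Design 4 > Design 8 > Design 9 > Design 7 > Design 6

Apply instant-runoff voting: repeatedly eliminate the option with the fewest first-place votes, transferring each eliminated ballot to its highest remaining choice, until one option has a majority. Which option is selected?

Design 4

Round 1: Design 4 17, Design 6 12, Design 9 11, Design 1 5, Design 8 2, Design 7 0. Design 7 has the fewest and is eliminated.
Round 2: Design 4 17, Design 6 12, Design 9 11, Design 1 5, Design 8 2. Design 8 has the fewest and is eliminated.
Round 3: Design 4 17, Design 9 13, Design 6 12, Design 1 5. Design 1 has the fewest and is eliminated.
Round 4: Design 4 22, Design 9 13, Design 6 12. Design 6 has the fewest and is eliminated.
Round 5: Design 4 34, Design 9 13. Design 4 has a majority.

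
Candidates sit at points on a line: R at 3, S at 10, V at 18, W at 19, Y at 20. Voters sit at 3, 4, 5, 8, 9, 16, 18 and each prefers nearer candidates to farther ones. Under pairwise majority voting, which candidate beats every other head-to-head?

With single-peaked preferences on a line, the Condorcet winner is the candidate closest to the median voter.
The median voter (position 8) is closest to S at 10.
Check: S vs W — voters closer to S: 5 of 7.

S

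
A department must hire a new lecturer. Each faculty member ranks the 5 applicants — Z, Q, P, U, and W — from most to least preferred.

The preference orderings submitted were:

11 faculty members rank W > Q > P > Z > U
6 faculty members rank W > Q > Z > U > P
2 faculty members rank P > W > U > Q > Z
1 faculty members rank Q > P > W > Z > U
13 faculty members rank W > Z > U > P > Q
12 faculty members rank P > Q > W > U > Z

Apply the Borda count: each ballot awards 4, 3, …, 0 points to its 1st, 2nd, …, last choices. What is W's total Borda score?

152

Borda scores:
  Z: 11·1 + 6·2 + 2·0 + 1 + 13·3 + 12·0 = 63
  Q: 11·3 + 6·3 + 2·1 + 4 + 13·0 + 12·3 = 93
  P: 11·2 + 6·0 + 2·4 + 3 + 13·1 + 12·4 = 94
  U: 11·0 + 6·1 + 2·2 + 0 + 13·2 + 12·1 = 48
  W: 11·4 + 6·4 + 2·3 + 2 + 13·4 + 12·2 = 152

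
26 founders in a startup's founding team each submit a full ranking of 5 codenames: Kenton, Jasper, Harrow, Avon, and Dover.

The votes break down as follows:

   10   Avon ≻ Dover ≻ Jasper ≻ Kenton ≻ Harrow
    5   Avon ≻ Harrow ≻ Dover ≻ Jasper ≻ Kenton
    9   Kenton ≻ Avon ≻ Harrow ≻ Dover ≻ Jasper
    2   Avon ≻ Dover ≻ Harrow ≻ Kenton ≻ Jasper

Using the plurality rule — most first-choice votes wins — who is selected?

Avon

First-place vote totals:
  Kenton: 9
  Jasper: 0
  Harrow: 0
  Avon: 17
  Dover: 0
Avon has the most first-place votes.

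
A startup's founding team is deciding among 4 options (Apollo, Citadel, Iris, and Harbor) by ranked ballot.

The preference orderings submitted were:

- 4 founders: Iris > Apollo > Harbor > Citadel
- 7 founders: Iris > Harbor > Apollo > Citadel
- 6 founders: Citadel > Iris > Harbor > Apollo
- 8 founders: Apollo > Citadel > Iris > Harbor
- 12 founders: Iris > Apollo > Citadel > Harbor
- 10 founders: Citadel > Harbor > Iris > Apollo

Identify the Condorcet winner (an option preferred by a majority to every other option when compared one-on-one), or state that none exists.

No Condorcet winner

Head-to-head results (47 voters total):
Apollo vs Citadel: Apollo wins 31–16.
Apollo vs Iris: Iris wins 39–8.
Apollo vs Harbor: Apollo wins 24–23.
Citadel vs Iris: Citadel wins 24–23.
Citadel vs Harbor: Citadel wins 36–11.
Iris vs Harbor: Iris wins 37–10.
No candidate beats all others: Apollo beats Citadel beats Iris beats Apollo, a majority cycle.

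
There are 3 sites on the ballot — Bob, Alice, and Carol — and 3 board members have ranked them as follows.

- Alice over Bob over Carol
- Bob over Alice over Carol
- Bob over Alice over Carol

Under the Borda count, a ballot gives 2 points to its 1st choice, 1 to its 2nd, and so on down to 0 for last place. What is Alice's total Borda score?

4

Borda scores:
  Bob: 1 + 2 + 2 = 5
  Alice: 2 + 1 + 1 = 4
  Carol: 0 + 0 + 0 = 0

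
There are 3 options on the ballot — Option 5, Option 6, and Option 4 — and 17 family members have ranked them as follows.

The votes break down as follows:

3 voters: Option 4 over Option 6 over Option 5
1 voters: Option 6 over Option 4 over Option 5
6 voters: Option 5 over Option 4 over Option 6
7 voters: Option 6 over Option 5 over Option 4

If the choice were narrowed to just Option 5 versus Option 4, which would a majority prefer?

Ballots ranking Option 5 above Option 4: 6+7 = 13.
Ballots ranking Option 4 above Option 5: 3+1 = 4.
Option 5 wins the head-to-head, 13–4.

Option 5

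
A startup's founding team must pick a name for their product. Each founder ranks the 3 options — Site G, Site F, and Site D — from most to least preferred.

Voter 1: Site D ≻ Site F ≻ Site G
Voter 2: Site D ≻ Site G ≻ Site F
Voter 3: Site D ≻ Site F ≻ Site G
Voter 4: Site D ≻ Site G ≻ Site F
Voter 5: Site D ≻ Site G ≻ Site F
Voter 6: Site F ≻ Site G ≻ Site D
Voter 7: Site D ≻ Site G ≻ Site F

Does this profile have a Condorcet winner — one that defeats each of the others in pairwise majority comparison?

Head-to-head results (7 voters total):
Site G vs Site F: Site G wins 4–3.
Site G vs Site D: Site D wins 6–1.
Site F vs Site D: Site D wins 6–1.
Site D beats each rival — Site G (6–1), Site F (6–1) — so Site D is the Condorcet winner.

Yes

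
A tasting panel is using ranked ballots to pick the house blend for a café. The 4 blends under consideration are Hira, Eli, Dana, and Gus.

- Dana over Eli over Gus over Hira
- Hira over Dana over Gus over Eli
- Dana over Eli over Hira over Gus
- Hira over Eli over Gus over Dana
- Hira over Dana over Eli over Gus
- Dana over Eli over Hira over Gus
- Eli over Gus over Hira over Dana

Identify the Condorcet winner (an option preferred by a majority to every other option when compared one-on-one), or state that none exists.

None — there is no Condorcet winner

Head-to-head results (7 voters total):
Hira vs Eli: Eli wins 4–3.
Hira vs Dana: Hira wins 4–3.
Hira vs Gus: Hira wins 5–2.
Eli vs Dana: Dana wins 5–2.
Eli vs Gus: Eli wins 6–1.
Dana vs Gus: Dana wins 5–2.
No candidate beats all others: Hira beats Dana beats Eli beats Hira, a majority cycle.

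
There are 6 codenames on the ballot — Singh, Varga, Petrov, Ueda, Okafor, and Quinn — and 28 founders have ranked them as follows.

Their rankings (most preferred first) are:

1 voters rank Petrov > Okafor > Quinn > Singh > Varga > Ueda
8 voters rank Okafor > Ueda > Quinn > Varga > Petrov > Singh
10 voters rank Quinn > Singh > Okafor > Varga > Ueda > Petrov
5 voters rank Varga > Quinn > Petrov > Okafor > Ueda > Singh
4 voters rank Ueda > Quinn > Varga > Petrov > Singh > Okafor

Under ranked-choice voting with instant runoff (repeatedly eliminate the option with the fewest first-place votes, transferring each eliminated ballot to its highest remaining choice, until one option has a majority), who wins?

Round 1: Quinn 10, Okafor 8, Varga 5, Ueda 4, Petrov 1, Singh 0. Singh has the fewest and is eliminated.
Round 2: Quinn 10, Okafor 8, Varga 5, Ueda 4, Petrov 1. Petrov has the fewest and is eliminated.
Round 3: Quinn 10, Okafor 9, Varga 5, Ueda 4. Ueda has the fewest and is eliminated.
Round 4: Quinn 14, Okafor 9, Varga 5. Varga has the fewest and is eliminated.
Round 5: Quinn 19, Okafor 9. Quinn has a majority.

Quinn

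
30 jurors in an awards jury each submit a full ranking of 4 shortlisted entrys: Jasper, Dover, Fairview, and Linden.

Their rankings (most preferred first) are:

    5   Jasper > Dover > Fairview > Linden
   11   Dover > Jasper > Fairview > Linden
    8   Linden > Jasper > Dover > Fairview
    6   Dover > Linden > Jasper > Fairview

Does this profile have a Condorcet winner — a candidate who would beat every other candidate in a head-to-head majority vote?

Yes

Head-to-head results (30 voters total):
Jasper vs Dover: Dover wins 17–13.
Jasper vs Fairview: Jasper wins 30–0.
Jasper vs Linden: Jasper wins 16–14.
Dover vs Fairview: Dover wins 30–0.
Dover vs Linden: Dover wins 22–8.
Fairview vs Linden: Fairview wins 16–14.
Dover beats each rival — Jasper (17–13), Fairview (30–0), Linden (22–8) — so Dover is the Condorcet winner.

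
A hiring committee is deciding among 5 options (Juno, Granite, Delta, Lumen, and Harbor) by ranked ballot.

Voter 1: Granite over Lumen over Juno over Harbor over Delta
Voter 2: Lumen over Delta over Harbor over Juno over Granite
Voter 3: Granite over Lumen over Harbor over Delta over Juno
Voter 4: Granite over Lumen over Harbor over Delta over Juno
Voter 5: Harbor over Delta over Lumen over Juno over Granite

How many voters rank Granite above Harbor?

3

Ballots ranking Granite above Harbor: 3.
Ballots ranking Harbor above Granite: 2.
So 3 of 5 voters prefer Granite to Harbor.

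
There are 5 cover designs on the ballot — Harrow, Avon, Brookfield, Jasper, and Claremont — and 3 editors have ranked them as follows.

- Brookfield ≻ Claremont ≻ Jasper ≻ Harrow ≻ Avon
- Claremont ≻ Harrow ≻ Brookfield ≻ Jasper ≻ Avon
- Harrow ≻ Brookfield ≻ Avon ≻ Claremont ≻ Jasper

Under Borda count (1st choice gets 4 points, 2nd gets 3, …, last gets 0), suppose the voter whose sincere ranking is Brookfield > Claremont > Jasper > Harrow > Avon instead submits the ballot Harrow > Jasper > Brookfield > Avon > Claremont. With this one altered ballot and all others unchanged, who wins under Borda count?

Harrow

Borda totals with the altered ballot: Harrow 11, Avon 3, Brookfield 7, Jasper 4, Claremont 5.
The switch changes the winner from Brookfield to Harrow.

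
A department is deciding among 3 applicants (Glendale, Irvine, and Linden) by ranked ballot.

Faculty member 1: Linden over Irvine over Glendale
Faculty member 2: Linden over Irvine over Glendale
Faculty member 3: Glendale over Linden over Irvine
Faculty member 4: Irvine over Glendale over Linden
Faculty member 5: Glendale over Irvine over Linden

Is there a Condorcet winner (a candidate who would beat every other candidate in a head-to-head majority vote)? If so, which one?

None — there is no Condorcet winner

Head-to-head results (5 voters total):
Glendale vs Irvine: Irvine wins 3–2.
Glendale vs Linden: Glendale wins 3–2.
Irvine vs Linden: Linden wins 3–2.
No candidate beats all others: Glendale beats Linden beats Irvine beats Glendale, a majority cycle.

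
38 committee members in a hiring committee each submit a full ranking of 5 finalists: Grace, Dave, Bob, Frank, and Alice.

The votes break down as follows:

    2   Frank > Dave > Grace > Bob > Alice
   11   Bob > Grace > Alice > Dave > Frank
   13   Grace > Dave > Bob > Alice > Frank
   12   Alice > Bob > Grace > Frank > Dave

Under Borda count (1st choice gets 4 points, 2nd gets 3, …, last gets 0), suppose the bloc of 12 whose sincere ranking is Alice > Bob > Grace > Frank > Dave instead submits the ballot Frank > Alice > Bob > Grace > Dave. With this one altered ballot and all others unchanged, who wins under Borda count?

Borda totals with the altered ballot: Grace 101, Dave 56, Bob 96, Frank 56, Alice 71.
The winner is unchanged: still Grace.

Grace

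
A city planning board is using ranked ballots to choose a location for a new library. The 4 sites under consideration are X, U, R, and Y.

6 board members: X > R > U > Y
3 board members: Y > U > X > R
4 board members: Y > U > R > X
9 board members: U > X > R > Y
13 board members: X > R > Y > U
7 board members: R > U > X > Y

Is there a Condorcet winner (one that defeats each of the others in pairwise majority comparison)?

No

Head-to-head results (42 voters total):
X vs U: U wins 23–19.
X vs R: X wins 31–11.
X vs Y: X wins 35–7.
U vs R: R wins 26–16.
U vs Y: U wins 22–20.
R vs Y: R wins 35–7.
No candidate beats all others: X beats R beats U beats X, a majority cycle.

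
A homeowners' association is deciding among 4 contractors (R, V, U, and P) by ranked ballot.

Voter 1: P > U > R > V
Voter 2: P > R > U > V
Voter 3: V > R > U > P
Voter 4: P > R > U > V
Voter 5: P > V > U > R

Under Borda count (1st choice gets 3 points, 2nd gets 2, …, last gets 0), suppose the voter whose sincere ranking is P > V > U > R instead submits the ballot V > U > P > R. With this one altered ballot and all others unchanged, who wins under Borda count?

Borda totals with the altered ballot: R 7, V 6, U 7, P 10.
The winner is unchanged: still P.

P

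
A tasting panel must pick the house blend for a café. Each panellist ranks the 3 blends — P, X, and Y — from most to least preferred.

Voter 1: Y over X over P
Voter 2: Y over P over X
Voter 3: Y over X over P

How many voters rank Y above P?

Ballots ranking Y above P: 3.
Ballots ranking P above Y: 0.
So 3 of 3 voters prefer Y to P.

3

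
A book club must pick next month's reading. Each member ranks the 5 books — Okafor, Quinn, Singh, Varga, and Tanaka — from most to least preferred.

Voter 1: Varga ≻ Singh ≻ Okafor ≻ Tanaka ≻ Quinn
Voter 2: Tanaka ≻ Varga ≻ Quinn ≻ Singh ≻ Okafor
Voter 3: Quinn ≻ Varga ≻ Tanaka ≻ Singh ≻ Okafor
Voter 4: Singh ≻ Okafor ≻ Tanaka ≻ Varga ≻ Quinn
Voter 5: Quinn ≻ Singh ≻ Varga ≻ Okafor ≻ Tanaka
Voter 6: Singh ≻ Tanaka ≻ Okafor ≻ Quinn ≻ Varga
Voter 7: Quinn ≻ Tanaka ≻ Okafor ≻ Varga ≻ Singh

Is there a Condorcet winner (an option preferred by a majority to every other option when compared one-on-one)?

Head-to-head results (7 voters total):
Okafor vs Quinn: Quinn wins 4–3.
Okafor vs Singh: Singh wins 6–1.
Okafor vs Varga: Varga wins 4–3.
Okafor vs Tanaka: Tanaka wins 4–3.
Quinn vs Singh: Quinn wins 4–3.
Quinn vs Varga: Quinn wins 4–3.
Quinn vs Tanaka: Tanaka wins 4–3.
Singh vs Varga: Varga wins 4–3.
Singh vs Tanaka: Singh wins 4–3.
Varga vs Tanaka: Tanaka wins 4–3.
No candidate beats all others: Quinn beats Singh beats Tanaka beats Quinn, a majority cycle.

No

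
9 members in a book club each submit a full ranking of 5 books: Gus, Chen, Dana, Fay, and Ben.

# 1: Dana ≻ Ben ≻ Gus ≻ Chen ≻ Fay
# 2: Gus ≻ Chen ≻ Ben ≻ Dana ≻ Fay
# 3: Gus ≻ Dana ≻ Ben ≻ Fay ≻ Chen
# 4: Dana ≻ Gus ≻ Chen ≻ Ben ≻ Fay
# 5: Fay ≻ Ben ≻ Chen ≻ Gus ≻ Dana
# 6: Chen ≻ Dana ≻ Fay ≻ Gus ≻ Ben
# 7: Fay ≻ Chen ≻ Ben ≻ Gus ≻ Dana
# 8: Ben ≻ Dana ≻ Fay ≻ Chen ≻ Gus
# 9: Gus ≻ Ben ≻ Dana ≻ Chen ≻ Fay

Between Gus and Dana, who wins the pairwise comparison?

Ballots ranking Gus above Dana: 5.
Ballots ranking Dana above Gus: 4.
Gus wins the head-to-head, 5–4.

Gus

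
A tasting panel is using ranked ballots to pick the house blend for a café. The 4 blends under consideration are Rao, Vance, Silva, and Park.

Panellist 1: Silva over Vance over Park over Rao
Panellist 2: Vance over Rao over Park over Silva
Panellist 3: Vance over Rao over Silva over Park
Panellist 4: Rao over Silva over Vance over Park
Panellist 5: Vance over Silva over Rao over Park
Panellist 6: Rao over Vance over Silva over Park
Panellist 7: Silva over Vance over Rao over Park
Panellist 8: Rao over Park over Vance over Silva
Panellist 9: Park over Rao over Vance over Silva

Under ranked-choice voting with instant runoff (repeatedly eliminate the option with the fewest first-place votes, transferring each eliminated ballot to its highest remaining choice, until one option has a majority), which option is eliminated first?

Park

Round 1: Rao 3, Vance 3, Silva 2, Park 1. Park has the fewest and is eliminated.
Round 2: Rao 4, Vance 3, Silva 2. Silva has the fewest and is eliminated.
Round 3: Vance 5, Rao 4. Vance has a majority.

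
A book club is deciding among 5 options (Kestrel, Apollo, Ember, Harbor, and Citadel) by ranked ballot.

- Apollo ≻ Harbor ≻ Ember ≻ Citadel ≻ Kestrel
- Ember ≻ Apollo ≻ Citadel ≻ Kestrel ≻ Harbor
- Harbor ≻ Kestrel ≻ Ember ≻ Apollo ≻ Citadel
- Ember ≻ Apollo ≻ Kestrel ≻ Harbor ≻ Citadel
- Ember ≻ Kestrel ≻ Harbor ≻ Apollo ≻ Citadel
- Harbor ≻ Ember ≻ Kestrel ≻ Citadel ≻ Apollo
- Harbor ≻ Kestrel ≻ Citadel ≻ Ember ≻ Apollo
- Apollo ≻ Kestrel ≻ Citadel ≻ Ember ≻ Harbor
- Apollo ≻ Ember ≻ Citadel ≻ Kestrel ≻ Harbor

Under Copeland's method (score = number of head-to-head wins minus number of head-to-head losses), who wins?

Pairwise results:
  Kestrel vs Apollo: Apollo wins 5–4.
  Kestrel vs Ember: Ember wins 6–3.
  Kestrel vs Harbor: Kestrel wins 5–4.
  Kestrel vs Citadel: Kestrel wins 6–3.
  Apollo vs Ember: Ember wins 6–3.
  Apollo vs Harbor: Apollo wins 5–4.
  Apollo vs Citadel: Apollo wins 7–2.
  Ember vs Harbor: Ember wins 5–4.
  Ember vs Citadel: Ember wins 7–2.
  Harbor vs Citadel: Harbor wins 6–3.
Copeland scores (wins − losses):
  Kestrel: 2 − 2 = 0
  Apollo: 3 − 1 = 2
  Ember: 4 − 0 = 4
  Harbor: 1 − 3 = -2
  Citadel: 0 − 4 = -4
Ember has the best Copeland score.

Ember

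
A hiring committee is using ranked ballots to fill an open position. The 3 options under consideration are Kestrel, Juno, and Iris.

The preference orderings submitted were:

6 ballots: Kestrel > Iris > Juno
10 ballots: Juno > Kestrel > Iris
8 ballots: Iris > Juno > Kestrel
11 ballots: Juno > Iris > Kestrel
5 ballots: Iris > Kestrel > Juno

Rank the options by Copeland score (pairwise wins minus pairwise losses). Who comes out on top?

Juno

Pairwise results:
  Kestrel vs Juno: Juno wins 29–11.
  Kestrel vs Iris: Iris wins 24–16.
  Juno vs Iris: Juno wins 21–19.
Copeland scores (wins − losses):
  Kestrel: 0 − 2 = -2
  Juno: 2 − 0 = 2
  Iris: 1 − 1 = 0
Juno has the best Copeland score.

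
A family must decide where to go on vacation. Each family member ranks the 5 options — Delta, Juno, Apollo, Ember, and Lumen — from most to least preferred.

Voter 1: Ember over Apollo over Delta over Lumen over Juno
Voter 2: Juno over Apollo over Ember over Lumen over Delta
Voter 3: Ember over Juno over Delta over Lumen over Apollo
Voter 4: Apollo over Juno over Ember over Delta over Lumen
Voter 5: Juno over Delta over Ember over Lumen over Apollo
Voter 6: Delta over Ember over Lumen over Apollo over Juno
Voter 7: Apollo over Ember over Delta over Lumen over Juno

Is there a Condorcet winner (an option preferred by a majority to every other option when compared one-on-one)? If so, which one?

Head-to-head results (7 voters total):
Delta vs Juno: Juno wins 4–3.
Delta vs Apollo: Apollo wins 4–3.
Delta vs Ember: Ember wins 5–2.
Delta vs Lumen: Delta wins 6–1.
Juno vs Apollo: Apollo wins 4–3.
Juno vs Ember: Ember wins 4–3.
Juno vs Lumen: Juno wins 4–3.
Apollo vs Ember: Ember wins 4–3.
Apollo vs Lumen: Apollo wins 4–3.
Ember vs Lumen: Ember wins 7–0.
Ember beats each rival — Delta (5–2), Juno (4–3), Apollo (4–3), Lumen (7–0) — so Ember is the Condorcet winner.

Ember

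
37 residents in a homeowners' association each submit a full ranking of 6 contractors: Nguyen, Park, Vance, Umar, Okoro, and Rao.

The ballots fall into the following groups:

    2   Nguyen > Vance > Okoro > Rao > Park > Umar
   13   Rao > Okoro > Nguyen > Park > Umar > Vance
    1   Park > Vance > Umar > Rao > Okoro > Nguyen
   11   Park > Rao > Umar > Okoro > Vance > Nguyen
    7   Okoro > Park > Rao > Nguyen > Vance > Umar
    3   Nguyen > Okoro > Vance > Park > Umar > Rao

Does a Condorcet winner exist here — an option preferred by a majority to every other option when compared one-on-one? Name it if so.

None — there is no Condorcet winner

Head-to-head results (37 voters total):
Nguyen vs Park: Park wins 19–18.
Nguyen vs Vance: Nguyen wins 25–12.
Nguyen vs Umar: Nguyen wins 25–12.
Nguyen vs Okoro: Okoro wins 32–5.
Nguyen vs Rao: Rao wins 32–5.
Park vs Vance: Park wins 32–5.
Park vs Umar: Park wins 37–0.
Park vs Okoro: Okoro wins 25–12.
Park vs Rao: Park wins 22–15.
Vance vs Umar: Umar wins 24–13.
Vance vs Okoro: Okoro wins 34–3.
Vance vs Rao: Rao wins 31–6.
Umar vs Okoro: Okoro wins 25–12.
Umar vs Rao: Rao wins 33–4.
Okoro vs Rao: Rao wins 25–12.
No candidate beats all others: Park beats Rao beats Okoro beats Park, a majority cycle.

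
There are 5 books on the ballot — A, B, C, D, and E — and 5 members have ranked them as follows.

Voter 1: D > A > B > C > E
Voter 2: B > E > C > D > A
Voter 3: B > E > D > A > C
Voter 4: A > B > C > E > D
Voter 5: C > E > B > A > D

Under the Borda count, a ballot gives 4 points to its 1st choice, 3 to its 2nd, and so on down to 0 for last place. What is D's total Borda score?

Borda scores:
  A: 3 + 0 + 1 + 4 + 1 = 9
  B: 2 + 4 + 4 + 3 + 2 = 15
  C: 1 + 2 + 0 + 2 + 4 = 9
  D: 4 + 1 + 2 + 0 + 0 = 7
  E: 0 + 3 + 3 + 1 + 3 = 10

7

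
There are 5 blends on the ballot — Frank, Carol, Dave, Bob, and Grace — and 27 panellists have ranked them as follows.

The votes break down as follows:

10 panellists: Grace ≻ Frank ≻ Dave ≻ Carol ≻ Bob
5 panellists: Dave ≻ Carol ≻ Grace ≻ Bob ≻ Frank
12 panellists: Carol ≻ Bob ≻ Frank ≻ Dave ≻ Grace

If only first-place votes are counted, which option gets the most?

First-place vote totals:
  Frank: 0
  Carol: 12
  Dave: 5
  Bob: 0
  Grace: 10
Carol has the most first-place votes.

Carol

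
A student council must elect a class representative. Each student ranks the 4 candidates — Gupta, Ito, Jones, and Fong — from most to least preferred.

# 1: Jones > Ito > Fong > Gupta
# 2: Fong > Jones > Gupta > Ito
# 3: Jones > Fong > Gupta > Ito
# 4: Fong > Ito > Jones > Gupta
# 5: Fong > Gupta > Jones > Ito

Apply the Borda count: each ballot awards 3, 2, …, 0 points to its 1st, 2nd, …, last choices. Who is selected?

Fong

Borda scores:
  Gupta: 0 + 1 + 1 + 0 + 2 = 4
  Ito: 2 + 0 + 0 + 2 + 0 = 4
  Jones: 3 + 2 + 3 + 1 + 1 = 10
  Fong: 1 + 3 + 2 + 3 + 3 = 12
Fong has the highest total.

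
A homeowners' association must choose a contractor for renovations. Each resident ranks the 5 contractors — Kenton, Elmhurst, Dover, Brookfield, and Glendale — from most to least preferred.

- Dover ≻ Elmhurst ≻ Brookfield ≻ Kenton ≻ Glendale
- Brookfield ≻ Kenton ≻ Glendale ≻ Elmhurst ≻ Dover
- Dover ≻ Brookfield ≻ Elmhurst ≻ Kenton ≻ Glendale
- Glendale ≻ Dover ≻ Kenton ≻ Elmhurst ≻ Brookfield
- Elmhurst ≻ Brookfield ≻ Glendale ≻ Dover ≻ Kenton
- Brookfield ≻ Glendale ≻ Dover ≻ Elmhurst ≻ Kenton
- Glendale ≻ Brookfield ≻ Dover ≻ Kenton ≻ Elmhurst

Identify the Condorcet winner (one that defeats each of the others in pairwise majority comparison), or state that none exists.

Head-to-head results (7 voters total):
Kenton vs Elmhurst: Elmhurst wins 4–3.
Kenton vs Dover: Dover wins 6–1.
Kenton vs Brookfield: Brookfield wins 6–1.
Kenton vs Glendale: Glendale wins 4–3.
Elmhurst vs Dover: Dover wins 5–2.
Elmhurst vs Brookfield: Brookfield wins 4–3.
Elmhurst vs Glendale: Glendale wins 4–3.
Dover vs Brookfield: Brookfield wins 4–3.
Dover vs Glendale: Glendale wins 5–2.
Brookfield vs Glendale: Brookfield wins 5–2.
Brookfield beats each rival — Kenton (6–1), Elmhurst (4–3), Dover (4–3), Glendale (5–2) — so Brookfield is the Condorcet winner.

Brookfield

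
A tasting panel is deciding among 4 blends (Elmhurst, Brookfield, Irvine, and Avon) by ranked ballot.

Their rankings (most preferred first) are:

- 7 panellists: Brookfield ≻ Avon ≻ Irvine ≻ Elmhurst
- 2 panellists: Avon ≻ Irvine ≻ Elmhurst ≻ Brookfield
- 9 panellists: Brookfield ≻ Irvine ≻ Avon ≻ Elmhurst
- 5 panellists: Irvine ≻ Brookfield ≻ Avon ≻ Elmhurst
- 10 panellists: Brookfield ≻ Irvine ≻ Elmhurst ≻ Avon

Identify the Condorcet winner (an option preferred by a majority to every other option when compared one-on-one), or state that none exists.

Brookfield

Head-to-head results (33 voters total):
Elmhurst vs Brookfield: Brookfield wins 31–2.
Elmhurst vs Irvine: Irvine wins 33–0.
Elmhurst vs Avon: Avon wins 23–10.
Brookfield vs Irvine: Brookfield wins 26–7.
Brookfield vs Avon: Brookfield wins 31–2.
Irvine vs Avon: Irvine wins 24–9.
Brookfield beats each rival — Elmhurst (31–2), Irvine (26–7), Avon (31–2) — so Brookfield is the Condorcet winner.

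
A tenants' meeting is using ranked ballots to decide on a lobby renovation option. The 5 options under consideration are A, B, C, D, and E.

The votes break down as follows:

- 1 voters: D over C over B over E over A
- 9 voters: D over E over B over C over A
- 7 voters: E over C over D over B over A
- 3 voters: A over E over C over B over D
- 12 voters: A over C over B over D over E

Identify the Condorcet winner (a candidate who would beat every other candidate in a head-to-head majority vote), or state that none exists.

Head-to-head results (32 voters total):
A vs B: B wins 17–15.
A vs C: C wins 17–15.
A vs D: D wins 17–15.
A vs E: E wins 17–15.
B vs C: C wins 23–9.
B vs D: D wins 17–15.
B vs E: E wins 19–13.
C vs D: C wins 22–10.
C vs E: E wins 19–13.
D vs E: D wins 22–10.
No candidate beats all others: C beats D beats E beats C, a majority cycle.

No Condorcet winner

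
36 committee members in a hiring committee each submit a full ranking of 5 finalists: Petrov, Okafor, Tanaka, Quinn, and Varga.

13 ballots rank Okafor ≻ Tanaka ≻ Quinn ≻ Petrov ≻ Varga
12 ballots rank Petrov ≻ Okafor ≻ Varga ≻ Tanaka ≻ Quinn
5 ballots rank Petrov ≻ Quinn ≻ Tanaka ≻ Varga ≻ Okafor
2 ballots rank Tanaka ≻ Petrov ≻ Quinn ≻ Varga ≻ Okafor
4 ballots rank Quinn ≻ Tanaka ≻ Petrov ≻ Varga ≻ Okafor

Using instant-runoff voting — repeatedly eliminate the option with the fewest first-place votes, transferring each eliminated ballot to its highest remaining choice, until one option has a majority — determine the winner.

Round 1: Petrov 17, Okafor 13, Quinn 4, Tanaka 2, Varga 0. Varga has the fewest and is eliminated.
Round 2: Petrov 17, Okafor 13, Quinn 4, Tanaka 2. Tanaka has the fewest and is eliminated.
Round 3: Petrov 19, Okafor 13, Quinn 4. Petrov has a majority.

Petrov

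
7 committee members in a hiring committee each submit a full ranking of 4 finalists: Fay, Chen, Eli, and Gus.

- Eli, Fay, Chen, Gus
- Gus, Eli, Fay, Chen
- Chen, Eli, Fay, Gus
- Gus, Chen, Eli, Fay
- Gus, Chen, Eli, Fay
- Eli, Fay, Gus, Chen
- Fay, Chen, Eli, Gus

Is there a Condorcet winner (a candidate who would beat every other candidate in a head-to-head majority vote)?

Head-to-head results (7 voters total):
Fay vs Chen: Fay wins 4–3.
Fay vs Eli: Eli wins 6–1.
Fay vs Gus: Fay wins 4–3.
Chen vs Eli: Chen wins 4–3.
Chen vs Gus: Gus wins 4–3.
Eli vs Gus: Eli wins 4–3.
No candidate beats all others: Fay beats Chen beats Eli beats Fay, a majority cycle.

No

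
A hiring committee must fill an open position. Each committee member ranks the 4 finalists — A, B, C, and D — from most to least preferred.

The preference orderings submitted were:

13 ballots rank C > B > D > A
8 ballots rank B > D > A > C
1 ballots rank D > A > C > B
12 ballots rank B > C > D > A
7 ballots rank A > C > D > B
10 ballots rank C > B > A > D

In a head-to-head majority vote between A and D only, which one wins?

Ballots ranking A above D: 7+10 = 17.
Ballots ranking D above A: 13+8+1+12 = 34.
D wins the head-to-head, 34–17.

D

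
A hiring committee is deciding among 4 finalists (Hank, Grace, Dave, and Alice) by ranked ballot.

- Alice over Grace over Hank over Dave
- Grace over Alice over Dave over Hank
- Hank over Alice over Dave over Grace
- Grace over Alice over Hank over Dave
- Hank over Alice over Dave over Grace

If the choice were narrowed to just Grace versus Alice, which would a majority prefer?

Ballots ranking Grace above Alice: 2.
Ballots ranking Alice above Grace: 3.
Alice wins the head-to-head, 3–2.

Alice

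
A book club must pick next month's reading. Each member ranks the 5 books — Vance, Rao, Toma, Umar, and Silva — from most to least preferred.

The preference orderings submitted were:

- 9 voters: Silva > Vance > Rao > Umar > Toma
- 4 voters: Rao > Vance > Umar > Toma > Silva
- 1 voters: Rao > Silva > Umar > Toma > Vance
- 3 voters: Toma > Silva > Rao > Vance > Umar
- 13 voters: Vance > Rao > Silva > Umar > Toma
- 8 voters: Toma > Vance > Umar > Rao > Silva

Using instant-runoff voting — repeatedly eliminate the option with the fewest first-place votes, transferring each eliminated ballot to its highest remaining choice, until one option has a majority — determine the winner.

Vance

Round 1: Vance 13, Toma 11, Silva 9, Rao 5, Umar 0. Umar has the fewest and is eliminated.
Round 2: Vance 13, Toma 11, Silva 9, Rao 5. Rao has the fewest and is eliminated.
Round 3: Vance 17, Toma 11, Silva 10. Silva has the fewest and is eliminated.
Round 4: Vance 26, Toma 12. Vance has a majority.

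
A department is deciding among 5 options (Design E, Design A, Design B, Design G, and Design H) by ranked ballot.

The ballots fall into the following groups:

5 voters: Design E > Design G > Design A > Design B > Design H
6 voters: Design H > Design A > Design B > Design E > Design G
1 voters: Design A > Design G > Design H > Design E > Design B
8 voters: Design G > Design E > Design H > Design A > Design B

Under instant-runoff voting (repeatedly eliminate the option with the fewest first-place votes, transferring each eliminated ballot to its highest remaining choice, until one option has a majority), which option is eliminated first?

Round 1: Design G 8, Design H 6, Design E 5, Design A 1, Design B 0. Design B has the fewest and is eliminated.
Round 2: Design G 8, Design H 6, Design E 5, Design A 1. Design A has the fewest and is eliminated.
Round 3: Design G 9, Design H 6, Design E 5. Design E has the fewest and is eliminated.
Round 4: Design G 14, Design H 6. Design G has a majority.

Design B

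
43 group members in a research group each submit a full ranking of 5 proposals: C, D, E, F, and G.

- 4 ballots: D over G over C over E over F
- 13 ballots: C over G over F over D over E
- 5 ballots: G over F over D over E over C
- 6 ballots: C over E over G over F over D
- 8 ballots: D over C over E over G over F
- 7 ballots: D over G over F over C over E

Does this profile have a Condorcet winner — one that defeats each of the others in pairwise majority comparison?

Head-to-head results (43 voters total):
C vs D: D wins 24–19.
C vs E: C wins 38–5.
C vs F: C wins 31–12.
C vs G: C wins 27–16.
D vs E: D wins 37–6.
D vs F: F wins 24–19.
D vs G: G wins 24–19.
E vs F: F wins 25–18.
E vs G: G wins 29–14.
F vs G: G wins 43–0.
No candidate beats all others: C beats F beats D beats C, a majority cycle.

No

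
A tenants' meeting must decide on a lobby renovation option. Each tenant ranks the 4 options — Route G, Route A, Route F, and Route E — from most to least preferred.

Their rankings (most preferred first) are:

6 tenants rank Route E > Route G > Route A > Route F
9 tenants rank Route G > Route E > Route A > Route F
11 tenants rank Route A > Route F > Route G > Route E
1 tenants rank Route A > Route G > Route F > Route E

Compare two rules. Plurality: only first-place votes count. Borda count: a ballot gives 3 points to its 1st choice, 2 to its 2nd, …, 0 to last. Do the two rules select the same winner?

No

Plurality first-place counts: Route G 9, Route A 12, Route F 0, Route E 6 → Route A.
Borda totals: Route G 52, Route A 51, Route F 23, Route E 36 → Route G.
The two rules disagree: plurality picks Route A, Borda picks Route G.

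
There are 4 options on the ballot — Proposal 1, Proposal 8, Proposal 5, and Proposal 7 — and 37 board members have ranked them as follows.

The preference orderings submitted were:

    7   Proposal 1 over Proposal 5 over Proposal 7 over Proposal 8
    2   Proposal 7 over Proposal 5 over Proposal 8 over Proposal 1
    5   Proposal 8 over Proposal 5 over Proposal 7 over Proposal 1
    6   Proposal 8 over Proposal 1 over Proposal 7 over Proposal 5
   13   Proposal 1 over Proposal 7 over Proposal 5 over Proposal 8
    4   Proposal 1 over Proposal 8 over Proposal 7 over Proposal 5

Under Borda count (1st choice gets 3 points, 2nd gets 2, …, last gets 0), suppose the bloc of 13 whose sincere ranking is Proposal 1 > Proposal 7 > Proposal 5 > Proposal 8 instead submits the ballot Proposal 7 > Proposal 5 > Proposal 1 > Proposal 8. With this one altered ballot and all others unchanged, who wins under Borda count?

Borda totals with the altered ballot: Proposal 1 58, Proposal 8 43, Proposal 5 54, Proposal 7 67.
The switch changes the winner from Proposal 1 to Proposal 7.

Proposal 7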